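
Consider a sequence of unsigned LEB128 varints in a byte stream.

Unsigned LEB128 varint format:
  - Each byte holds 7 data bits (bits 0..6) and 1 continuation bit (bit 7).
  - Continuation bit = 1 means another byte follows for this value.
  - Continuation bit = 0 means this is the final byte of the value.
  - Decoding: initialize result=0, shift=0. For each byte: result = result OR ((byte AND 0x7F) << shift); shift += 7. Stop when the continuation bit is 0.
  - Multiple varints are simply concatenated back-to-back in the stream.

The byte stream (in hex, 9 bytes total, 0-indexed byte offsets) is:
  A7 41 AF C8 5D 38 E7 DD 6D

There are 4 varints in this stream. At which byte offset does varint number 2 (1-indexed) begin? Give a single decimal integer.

  byte[0]=0xA7 cont=1 payload=0x27=39: acc |= 39<<0 -> acc=39 shift=7
  byte[1]=0x41 cont=0 payload=0x41=65: acc |= 65<<7 -> acc=8359 shift=14 [end]
Varint 1: bytes[0:2] = A7 41 -> value 8359 (2 byte(s))
  byte[2]=0xAF cont=1 payload=0x2F=47: acc |= 47<<0 -> acc=47 shift=7
  byte[3]=0xC8 cont=1 payload=0x48=72: acc |= 72<<7 -> acc=9263 shift=14
  byte[4]=0x5D cont=0 payload=0x5D=93: acc |= 93<<14 -> acc=1532975 shift=21 [end]
Varint 2: bytes[2:5] = AF C8 5D -> value 1532975 (3 byte(s))
  byte[5]=0x38 cont=0 payload=0x38=56: acc |= 56<<0 -> acc=56 shift=7 [end]
Varint 3: bytes[5:6] = 38 -> value 56 (1 byte(s))
  byte[6]=0xE7 cont=1 payload=0x67=103: acc |= 103<<0 -> acc=103 shift=7
  byte[7]=0xDD cont=1 payload=0x5D=93: acc |= 93<<7 -> acc=12007 shift=14
  byte[8]=0x6D cont=0 payload=0x6D=109: acc |= 109<<14 -> acc=1797863 shift=21 [end]
Varint 4: bytes[6:9] = E7 DD 6D -> value 1797863 (3 byte(s))

Answer: 2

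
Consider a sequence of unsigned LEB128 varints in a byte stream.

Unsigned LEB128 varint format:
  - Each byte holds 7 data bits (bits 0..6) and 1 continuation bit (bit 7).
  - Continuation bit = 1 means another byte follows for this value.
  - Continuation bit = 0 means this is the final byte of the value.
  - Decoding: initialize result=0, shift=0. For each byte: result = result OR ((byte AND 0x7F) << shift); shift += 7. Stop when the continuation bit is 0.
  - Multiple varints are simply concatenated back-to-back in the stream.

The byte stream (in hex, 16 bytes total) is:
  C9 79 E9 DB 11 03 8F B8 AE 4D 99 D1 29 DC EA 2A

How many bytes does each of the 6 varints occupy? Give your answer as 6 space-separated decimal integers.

Answer: 2 3 1 4 3 3

Derivation:
  byte[0]=0xC9 cont=1 payload=0x49=73: acc |= 73<<0 -> acc=73 shift=7
  byte[1]=0x79 cont=0 payload=0x79=121: acc |= 121<<7 -> acc=15561 shift=14 [end]
Varint 1: bytes[0:2] = C9 79 -> value 15561 (2 byte(s))
  byte[2]=0xE9 cont=1 payload=0x69=105: acc |= 105<<0 -> acc=105 shift=7
  byte[3]=0xDB cont=1 payload=0x5B=91: acc |= 91<<7 -> acc=11753 shift=14
  byte[4]=0x11 cont=0 payload=0x11=17: acc |= 17<<14 -> acc=290281 shift=21 [end]
Varint 2: bytes[2:5] = E9 DB 11 -> value 290281 (3 byte(s))
  byte[5]=0x03 cont=0 payload=0x03=3: acc |= 3<<0 -> acc=3 shift=7 [end]
Varint 3: bytes[5:6] = 03 -> value 3 (1 byte(s))
  byte[6]=0x8F cont=1 payload=0x0F=15: acc |= 15<<0 -> acc=15 shift=7
  byte[7]=0xB8 cont=1 payload=0x38=56: acc |= 56<<7 -> acc=7183 shift=14
  byte[8]=0xAE cont=1 payload=0x2E=46: acc |= 46<<14 -> acc=760847 shift=21
  byte[9]=0x4D cont=0 payload=0x4D=77: acc |= 77<<21 -> acc=162241551 shift=28 [end]
Varint 4: bytes[6:10] = 8F B8 AE 4D -> value 162241551 (4 byte(s))
  byte[10]=0x99 cont=1 payload=0x19=25: acc |= 25<<0 -> acc=25 shift=7
  byte[11]=0xD1 cont=1 payload=0x51=81: acc |= 81<<7 -> acc=10393 shift=14
  byte[12]=0x29 cont=0 payload=0x29=41: acc |= 41<<14 -> acc=682137 shift=21 [end]
Varint 5: bytes[10:13] = 99 D1 29 -> value 682137 (3 byte(s))
  byte[13]=0xDC cont=1 payload=0x5C=92: acc |= 92<<0 -> acc=92 shift=7
  byte[14]=0xEA cont=1 payload=0x6A=106: acc |= 106<<7 -> acc=13660 shift=14
  byte[15]=0x2A cont=0 payload=0x2A=42: acc |= 42<<14 -> acc=701788 shift=21 [end]
Varint 6: bytes[13:16] = DC EA 2A -> value 701788 (3 byte(s))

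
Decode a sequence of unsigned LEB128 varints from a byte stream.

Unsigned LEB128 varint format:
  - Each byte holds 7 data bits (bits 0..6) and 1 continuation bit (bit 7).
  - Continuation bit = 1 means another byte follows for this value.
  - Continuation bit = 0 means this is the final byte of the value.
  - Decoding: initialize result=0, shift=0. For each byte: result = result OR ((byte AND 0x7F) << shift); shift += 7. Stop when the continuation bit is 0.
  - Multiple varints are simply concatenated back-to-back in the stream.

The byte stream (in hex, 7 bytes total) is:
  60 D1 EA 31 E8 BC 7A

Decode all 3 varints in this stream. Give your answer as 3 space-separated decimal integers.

  byte[0]=0x60 cont=0 payload=0x60=96: acc |= 96<<0 -> acc=96 shift=7 [end]
Varint 1: bytes[0:1] = 60 -> value 96 (1 byte(s))
  byte[1]=0xD1 cont=1 payload=0x51=81: acc |= 81<<0 -> acc=81 shift=7
  byte[2]=0xEA cont=1 payload=0x6A=106: acc |= 106<<7 -> acc=13649 shift=14
  byte[3]=0x31 cont=0 payload=0x31=49: acc |= 49<<14 -> acc=816465 shift=21 [end]
Varint 2: bytes[1:4] = D1 EA 31 -> value 816465 (3 byte(s))
  byte[4]=0xE8 cont=1 payload=0x68=104: acc |= 104<<0 -> acc=104 shift=7
  byte[5]=0xBC cont=1 payload=0x3C=60: acc |= 60<<7 -> acc=7784 shift=14
  byte[6]=0x7A cont=0 payload=0x7A=122: acc |= 122<<14 -> acc=2006632 shift=21 [end]
Varint 3: bytes[4:7] = E8 BC 7A -> value 2006632 (3 byte(s))

Answer: 96 816465 2006632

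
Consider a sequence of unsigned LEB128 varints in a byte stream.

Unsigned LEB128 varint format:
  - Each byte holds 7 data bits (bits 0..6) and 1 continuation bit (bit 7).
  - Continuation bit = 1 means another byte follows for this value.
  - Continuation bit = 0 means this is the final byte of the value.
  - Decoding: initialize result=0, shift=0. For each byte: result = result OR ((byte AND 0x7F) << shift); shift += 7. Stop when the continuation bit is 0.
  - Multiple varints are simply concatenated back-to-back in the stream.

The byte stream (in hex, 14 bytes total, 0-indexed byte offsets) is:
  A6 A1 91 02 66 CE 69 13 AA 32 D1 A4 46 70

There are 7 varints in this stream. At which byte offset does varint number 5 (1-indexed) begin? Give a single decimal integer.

Answer: 8

Derivation:
  byte[0]=0xA6 cont=1 payload=0x26=38: acc |= 38<<0 -> acc=38 shift=7
  byte[1]=0xA1 cont=1 payload=0x21=33: acc |= 33<<7 -> acc=4262 shift=14
  byte[2]=0x91 cont=1 payload=0x11=17: acc |= 17<<14 -> acc=282790 shift=21
  byte[3]=0x02 cont=0 payload=0x02=2: acc |= 2<<21 -> acc=4477094 shift=28 [end]
Varint 1: bytes[0:4] = A6 A1 91 02 -> value 4477094 (4 byte(s))
  byte[4]=0x66 cont=0 payload=0x66=102: acc |= 102<<0 -> acc=102 shift=7 [end]
Varint 2: bytes[4:5] = 66 -> value 102 (1 byte(s))
  byte[5]=0xCE cont=1 payload=0x4E=78: acc |= 78<<0 -> acc=78 shift=7
  byte[6]=0x69 cont=0 payload=0x69=105: acc |= 105<<7 -> acc=13518 shift=14 [end]
Varint 3: bytes[5:7] = CE 69 -> value 13518 (2 byte(s))
  byte[7]=0x13 cont=0 payload=0x13=19: acc |= 19<<0 -> acc=19 shift=7 [end]
Varint 4: bytes[7:8] = 13 -> value 19 (1 byte(s))
  byte[8]=0xAA cont=1 payload=0x2A=42: acc |= 42<<0 -> acc=42 shift=7
  byte[9]=0x32 cont=0 payload=0x32=50: acc |= 50<<7 -> acc=6442 shift=14 [end]
Varint 5: bytes[8:10] = AA 32 -> value 6442 (2 byte(s))
  byte[10]=0xD1 cont=1 payload=0x51=81: acc |= 81<<0 -> acc=81 shift=7
  byte[11]=0xA4 cont=1 payload=0x24=36: acc |= 36<<7 -> acc=4689 shift=14
  byte[12]=0x46 cont=0 payload=0x46=70: acc |= 70<<14 -> acc=1151569 shift=21 [end]
Varint 6: bytes[10:13] = D1 A4 46 -> value 1151569 (3 byte(s))
  byte[13]=0x70 cont=0 payload=0x70=112: acc |= 112<<0 -> acc=112 shift=7 [end]
Varint 7: bytes[13:14] = 70 -> value 112 (1 byte(s))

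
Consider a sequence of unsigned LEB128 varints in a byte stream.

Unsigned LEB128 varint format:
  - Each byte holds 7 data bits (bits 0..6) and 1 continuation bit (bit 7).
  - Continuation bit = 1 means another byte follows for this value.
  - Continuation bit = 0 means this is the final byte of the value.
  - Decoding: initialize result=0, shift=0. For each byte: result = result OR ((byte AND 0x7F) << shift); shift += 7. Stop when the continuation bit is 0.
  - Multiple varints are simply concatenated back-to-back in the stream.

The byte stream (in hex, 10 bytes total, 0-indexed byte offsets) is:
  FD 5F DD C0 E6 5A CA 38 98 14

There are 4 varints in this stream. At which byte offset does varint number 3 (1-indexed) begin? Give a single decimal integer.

  byte[0]=0xFD cont=1 payload=0x7D=125: acc |= 125<<0 -> acc=125 shift=7
  byte[1]=0x5F cont=0 payload=0x5F=95: acc |= 95<<7 -> acc=12285 shift=14 [end]
Varint 1: bytes[0:2] = FD 5F -> value 12285 (2 byte(s))
  byte[2]=0xDD cont=1 payload=0x5D=93: acc |= 93<<0 -> acc=93 shift=7
  byte[3]=0xC0 cont=1 payload=0x40=64: acc |= 64<<7 -> acc=8285 shift=14
  byte[4]=0xE6 cont=1 payload=0x66=102: acc |= 102<<14 -> acc=1679453 shift=21
  byte[5]=0x5A cont=0 payload=0x5A=90: acc |= 90<<21 -> acc=190423133 shift=28 [end]
Varint 2: bytes[2:6] = DD C0 E6 5A -> value 190423133 (4 byte(s))
  byte[6]=0xCA cont=1 payload=0x4A=74: acc |= 74<<0 -> acc=74 shift=7
  byte[7]=0x38 cont=0 payload=0x38=56: acc |= 56<<7 -> acc=7242 shift=14 [end]
Varint 3: bytes[6:8] = CA 38 -> value 7242 (2 byte(s))
  byte[8]=0x98 cont=1 payload=0x18=24: acc |= 24<<0 -> acc=24 shift=7
  byte[9]=0x14 cont=0 payload=0x14=20: acc |= 20<<7 -> acc=2584 shift=14 [end]
Varint 4: bytes[8:10] = 98 14 -> value 2584 (2 byte(s))

Answer: 6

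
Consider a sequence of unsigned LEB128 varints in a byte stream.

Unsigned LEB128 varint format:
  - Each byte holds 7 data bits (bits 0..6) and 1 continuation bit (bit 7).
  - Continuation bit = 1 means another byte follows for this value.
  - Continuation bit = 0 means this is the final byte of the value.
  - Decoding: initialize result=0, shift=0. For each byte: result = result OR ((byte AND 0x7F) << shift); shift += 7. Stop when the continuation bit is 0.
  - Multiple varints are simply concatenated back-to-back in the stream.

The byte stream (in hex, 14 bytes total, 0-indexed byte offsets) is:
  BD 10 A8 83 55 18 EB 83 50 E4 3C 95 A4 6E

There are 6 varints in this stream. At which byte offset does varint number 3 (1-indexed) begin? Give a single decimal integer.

  byte[0]=0xBD cont=1 payload=0x3D=61: acc |= 61<<0 -> acc=61 shift=7
  byte[1]=0x10 cont=0 payload=0x10=16: acc |= 16<<7 -> acc=2109 shift=14 [end]
Varint 1: bytes[0:2] = BD 10 -> value 2109 (2 byte(s))
  byte[2]=0xA8 cont=1 payload=0x28=40: acc |= 40<<0 -> acc=40 shift=7
  byte[3]=0x83 cont=1 payload=0x03=3: acc |= 3<<7 -> acc=424 shift=14
  byte[4]=0x55 cont=0 payload=0x55=85: acc |= 85<<14 -> acc=1393064 shift=21 [end]
Varint 2: bytes[2:5] = A8 83 55 -> value 1393064 (3 byte(s))
  byte[5]=0x18 cont=0 payload=0x18=24: acc |= 24<<0 -> acc=24 shift=7 [end]
Varint 3: bytes[5:6] = 18 -> value 24 (1 byte(s))
  byte[6]=0xEB cont=1 payload=0x6B=107: acc |= 107<<0 -> acc=107 shift=7
  byte[7]=0x83 cont=1 payload=0x03=3: acc |= 3<<7 -> acc=491 shift=14
  byte[8]=0x50 cont=0 payload=0x50=80: acc |= 80<<14 -> acc=1311211 shift=21 [end]
Varint 4: bytes[6:9] = EB 83 50 -> value 1311211 (3 byte(s))
  byte[9]=0xE4 cont=1 payload=0x64=100: acc |= 100<<0 -> acc=100 shift=7
  byte[10]=0x3C cont=0 payload=0x3C=60: acc |= 60<<7 -> acc=7780 shift=14 [end]
Varint 5: bytes[9:11] = E4 3C -> value 7780 (2 byte(s))
  byte[11]=0x95 cont=1 payload=0x15=21: acc |= 21<<0 -> acc=21 shift=7
  byte[12]=0xA4 cont=1 payload=0x24=36: acc |= 36<<7 -> acc=4629 shift=14
  byte[13]=0x6E cont=0 payload=0x6E=110: acc |= 110<<14 -> acc=1806869 shift=21 [end]
Varint 6: bytes[11:14] = 95 A4 6E -> value 1806869 (3 byte(s))

Answer: 5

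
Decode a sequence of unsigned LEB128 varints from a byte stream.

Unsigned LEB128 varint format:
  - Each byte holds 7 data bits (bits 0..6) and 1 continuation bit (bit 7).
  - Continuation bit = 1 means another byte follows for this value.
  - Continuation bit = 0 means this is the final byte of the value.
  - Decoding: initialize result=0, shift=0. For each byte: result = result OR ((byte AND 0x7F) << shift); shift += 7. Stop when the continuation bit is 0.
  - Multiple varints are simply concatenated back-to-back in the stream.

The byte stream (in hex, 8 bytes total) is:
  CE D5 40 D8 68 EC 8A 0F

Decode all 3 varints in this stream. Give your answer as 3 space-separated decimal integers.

Answer: 1059534 13400 247148

Derivation:
  byte[0]=0xCE cont=1 payload=0x4E=78: acc |= 78<<0 -> acc=78 shift=7
  byte[1]=0xD5 cont=1 payload=0x55=85: acc |= 85<<7 -> acc=10958 shift=14
  byte[2]=0x40 cont=0 payload=0x40=64: acc |= 64<<14 -> acc=1059534 shift=21 [end]
Varint 1: bytes[0:3] = CE D5 40 -> value 1059534 (3 byte(s))
  byte[3]=0xD8 cont=1 payload=0x58=88: acc |= 88<<0 -> acc=88 shift=7
  byte[4]=0x68 cont=0 payload=0x68=104: acc |= 104<<7 -> acc=13400 shift=14 [end]
Varint 2: bytes[3:5] = D8 68 -> value 13400 (2 byte(s))
  byte[5]=0xEC cont=1 payload=0x6C=108: acc |= 108<<0 -> acc=108 shift=7
  byte[6]=0x8A cont=1 payload=0x0A=10: acc |= 10<<7 -> acc=1388 shift=14
  byte[7]=0x0F cont=0 payload=0x0F=15: acc |= 15<<14 -> acc=247148 shift=21 [end]
Varint 3: bytes[5:8] = EC 8A 0F -> value 247148 (3 byte(s))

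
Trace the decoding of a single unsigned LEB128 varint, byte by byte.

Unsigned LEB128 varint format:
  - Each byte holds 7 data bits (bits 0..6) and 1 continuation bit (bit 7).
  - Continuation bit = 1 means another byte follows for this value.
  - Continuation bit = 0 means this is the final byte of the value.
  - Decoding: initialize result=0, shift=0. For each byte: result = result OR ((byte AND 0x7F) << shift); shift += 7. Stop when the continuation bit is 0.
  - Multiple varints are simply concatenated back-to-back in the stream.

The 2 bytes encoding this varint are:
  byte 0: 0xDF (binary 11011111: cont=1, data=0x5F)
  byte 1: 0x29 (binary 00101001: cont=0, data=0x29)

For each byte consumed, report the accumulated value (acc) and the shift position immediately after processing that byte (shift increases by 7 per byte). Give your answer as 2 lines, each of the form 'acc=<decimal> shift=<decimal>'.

byte 0=0xDF: payload=0x5F=95, contrib = 95<<0 = 95; acc -> 95, shift -> 7
byte 1=0x29: payload=0x29=41, contrib = 41<<7 = 5248; acc -> 5343, shift -> 14

Answer: acc=95 shift=7
acc=5343 shift=14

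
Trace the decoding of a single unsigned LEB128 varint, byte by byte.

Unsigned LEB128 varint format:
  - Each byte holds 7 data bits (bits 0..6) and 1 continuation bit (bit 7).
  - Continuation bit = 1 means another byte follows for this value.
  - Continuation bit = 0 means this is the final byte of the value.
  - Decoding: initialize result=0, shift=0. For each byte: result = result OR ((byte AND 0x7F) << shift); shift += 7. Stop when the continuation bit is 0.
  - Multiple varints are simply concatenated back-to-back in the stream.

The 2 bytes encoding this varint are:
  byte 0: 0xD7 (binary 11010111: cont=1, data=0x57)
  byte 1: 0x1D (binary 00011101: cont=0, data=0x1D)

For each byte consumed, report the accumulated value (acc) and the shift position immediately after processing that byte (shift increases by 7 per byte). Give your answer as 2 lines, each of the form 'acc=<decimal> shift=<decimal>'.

byte 0=0xD7: payload=0x57=87, contrib = 87<<0 = 87; acc -> 87, shift -> 7
byte 1=0x1D: payload=0x1D=29, contrib = 29<<7 = 3712; acc -> 3799, shift -> 14

Answer: acc=87 shift=7
acc=3799 shift=14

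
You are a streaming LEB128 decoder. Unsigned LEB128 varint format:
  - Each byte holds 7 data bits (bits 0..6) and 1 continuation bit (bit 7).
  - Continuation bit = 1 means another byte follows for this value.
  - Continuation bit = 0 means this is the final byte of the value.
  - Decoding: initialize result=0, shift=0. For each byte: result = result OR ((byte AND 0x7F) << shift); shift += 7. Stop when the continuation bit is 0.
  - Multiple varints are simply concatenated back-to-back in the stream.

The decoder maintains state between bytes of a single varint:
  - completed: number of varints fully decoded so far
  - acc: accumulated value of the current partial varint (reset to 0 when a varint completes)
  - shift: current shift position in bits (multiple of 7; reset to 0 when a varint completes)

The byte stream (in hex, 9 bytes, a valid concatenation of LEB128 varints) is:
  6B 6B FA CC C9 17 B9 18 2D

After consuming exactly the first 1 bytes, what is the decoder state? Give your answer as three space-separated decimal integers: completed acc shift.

Answer: 1 0 0

Derivation:
byte[0]=0x6B cont=0 payload=0x6B: varint #1 complete (value=107); reset -> completed=1 acc=0 shift=0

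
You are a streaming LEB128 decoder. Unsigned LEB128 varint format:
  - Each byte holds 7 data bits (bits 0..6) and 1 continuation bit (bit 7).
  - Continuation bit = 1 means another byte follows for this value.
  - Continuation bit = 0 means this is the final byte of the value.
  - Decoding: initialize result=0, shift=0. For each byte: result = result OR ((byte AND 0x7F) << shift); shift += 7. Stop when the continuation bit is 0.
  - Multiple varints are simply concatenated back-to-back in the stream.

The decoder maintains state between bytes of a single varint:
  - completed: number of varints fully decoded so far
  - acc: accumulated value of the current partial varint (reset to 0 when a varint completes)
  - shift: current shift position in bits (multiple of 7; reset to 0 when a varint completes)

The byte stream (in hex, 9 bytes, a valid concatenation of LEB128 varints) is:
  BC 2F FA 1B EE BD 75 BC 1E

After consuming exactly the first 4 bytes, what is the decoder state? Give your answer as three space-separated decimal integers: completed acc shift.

byte[0]=0xBC cont=1 payload=0x3C: acc |= 60<<0 -> completed=0 acc=60 shift=7
byte[1]=0x2F cont=0 payload=0x2F: varint #1 complete (value=6076); reset -> completed=1 acc=0 shift=0
byte[2]=0xFA cont=1 payload=0x7A: acc |= 122<<0 -> completed=1 acc=122 shift=7
byte[3]=0x1B cont=0 payload=0x1B: varint #2 complete (value=3578); reset -> completed=2 acc=0 shift=0

Answer: 2 0 0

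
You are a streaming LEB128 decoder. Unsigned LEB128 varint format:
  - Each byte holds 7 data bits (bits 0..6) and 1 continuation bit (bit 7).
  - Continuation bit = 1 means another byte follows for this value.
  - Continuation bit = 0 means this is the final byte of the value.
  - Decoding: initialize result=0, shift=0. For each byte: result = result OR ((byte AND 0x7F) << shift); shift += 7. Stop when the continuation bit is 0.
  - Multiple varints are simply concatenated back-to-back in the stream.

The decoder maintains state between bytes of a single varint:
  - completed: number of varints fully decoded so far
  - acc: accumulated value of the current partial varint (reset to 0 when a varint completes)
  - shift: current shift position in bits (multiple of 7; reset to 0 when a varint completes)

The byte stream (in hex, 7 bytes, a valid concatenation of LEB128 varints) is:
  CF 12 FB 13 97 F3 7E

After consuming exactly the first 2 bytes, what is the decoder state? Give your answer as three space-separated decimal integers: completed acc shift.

Answer: 1 0 0

Derivation:
byte[0]=0xCF cont=1 payload=0x4F: acc |= 79<<0 -> completed=0 acc=79 shift=7
byte[1]=0x12 cont=0 payload=0x12: varint #1 complete (value=2383); reset -> completed=1 acc=0 shift=0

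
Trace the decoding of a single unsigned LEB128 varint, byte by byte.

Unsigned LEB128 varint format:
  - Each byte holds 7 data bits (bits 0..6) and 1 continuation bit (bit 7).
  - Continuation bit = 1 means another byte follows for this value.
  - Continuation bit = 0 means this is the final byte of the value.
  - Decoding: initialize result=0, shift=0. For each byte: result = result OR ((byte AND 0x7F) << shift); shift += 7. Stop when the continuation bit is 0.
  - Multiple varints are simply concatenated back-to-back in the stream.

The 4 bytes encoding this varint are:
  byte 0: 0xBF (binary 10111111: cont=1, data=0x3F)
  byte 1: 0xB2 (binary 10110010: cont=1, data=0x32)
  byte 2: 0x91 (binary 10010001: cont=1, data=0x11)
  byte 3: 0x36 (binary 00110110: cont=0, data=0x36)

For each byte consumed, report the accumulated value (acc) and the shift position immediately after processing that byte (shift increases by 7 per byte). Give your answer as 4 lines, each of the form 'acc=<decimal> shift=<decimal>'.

Answer: acc=63 shift=7
acc=6463 shift=14
acc=284991 shift=21
acc=113531199 shift=28

Derivation:
byte 0=0xBF: payload=0x3F=63, contrib = 63<<0 = 63; acc -> 63, shift -> 7
byte 1=0xB2: payload=0x32=50, contrib = 50<<7 = 6400; acc -> 6463, shift -> 14
byte 2=0x91: payload=0x11=17, contrib = 17<<14 = 278528; acc -> 284991, shift -> 21
byte 3=0x36: payload=0x36=54, contrib = 54<<21 = 113246208; acc -> 113531199, shift -> 28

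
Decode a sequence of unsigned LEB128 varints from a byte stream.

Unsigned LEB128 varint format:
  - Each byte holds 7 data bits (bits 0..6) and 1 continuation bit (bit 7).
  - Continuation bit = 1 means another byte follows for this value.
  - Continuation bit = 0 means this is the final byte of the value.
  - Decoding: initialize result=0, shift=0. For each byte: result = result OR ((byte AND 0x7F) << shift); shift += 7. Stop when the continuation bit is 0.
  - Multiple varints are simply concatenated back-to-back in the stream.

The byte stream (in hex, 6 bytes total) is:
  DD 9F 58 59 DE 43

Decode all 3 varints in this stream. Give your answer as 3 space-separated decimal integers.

  byte[0]=0xDD cont=1 payload=0x5D=93: acc |= 93<<0 -> acc=93 shift=7
  byte[1]=0x9F cont=1 payload=0x1F=31: acc |= 31<<7 -> acc=4061 shift=14
  byte[2]=0x58 cont=0 payload=0x58=88: acc |= 88<<14 -> acc=1445853 shift=21 [end]
Varint 1: bytes[0:3] = DD 9F 58 -> value 1445853 (3 byte(s))
  byte[3]=0x59 cont=0 payload=0x59=89: acc |= 89<<0 -> acc=89 shift=7 [end]
Varint 2: bytes[3:4] = 59 -> value 89 (1 byte(s))
  byte[4]=0xDE cont=1 payload=0x5E=94: acc |= 94<<0 -> acc=94 shift=7
  byte[5]=0x43 cont=0 payload=0x43=67: acc |= 67<<7 -> acc=8670 shift=14 [end]
Varint 3: bytes[4:6] = DE 43 -> value 8670 (2 byte(s))

Answer: 1445853 89 8670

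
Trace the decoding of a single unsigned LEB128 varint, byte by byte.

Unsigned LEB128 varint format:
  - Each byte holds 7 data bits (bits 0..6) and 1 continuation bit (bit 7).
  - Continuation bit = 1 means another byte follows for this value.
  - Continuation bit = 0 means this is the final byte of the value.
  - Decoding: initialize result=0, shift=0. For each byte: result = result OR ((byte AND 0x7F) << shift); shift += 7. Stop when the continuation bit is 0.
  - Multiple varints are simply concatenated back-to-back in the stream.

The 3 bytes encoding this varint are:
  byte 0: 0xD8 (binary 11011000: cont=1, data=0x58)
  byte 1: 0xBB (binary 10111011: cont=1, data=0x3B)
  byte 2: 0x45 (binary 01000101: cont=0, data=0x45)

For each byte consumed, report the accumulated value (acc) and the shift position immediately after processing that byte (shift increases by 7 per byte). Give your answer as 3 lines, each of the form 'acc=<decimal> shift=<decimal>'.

byte 0=0xD8: payload=0x58=88, contrib = 88<<0 = 88; acc -> 88, shift -> 7
byte 1=0xBB: payload=0x3B=59, contrib = 59<<7 = 7552; acc -> 7640, shift -> 14
byte 2=0x45: payload=0x45=69, contrib = 69<<14 = 1130496; acc -> 1138136, shift -> 21

Answer: acc=88 shift=7
acc=7640 shift=14
acc=1138136 shift=21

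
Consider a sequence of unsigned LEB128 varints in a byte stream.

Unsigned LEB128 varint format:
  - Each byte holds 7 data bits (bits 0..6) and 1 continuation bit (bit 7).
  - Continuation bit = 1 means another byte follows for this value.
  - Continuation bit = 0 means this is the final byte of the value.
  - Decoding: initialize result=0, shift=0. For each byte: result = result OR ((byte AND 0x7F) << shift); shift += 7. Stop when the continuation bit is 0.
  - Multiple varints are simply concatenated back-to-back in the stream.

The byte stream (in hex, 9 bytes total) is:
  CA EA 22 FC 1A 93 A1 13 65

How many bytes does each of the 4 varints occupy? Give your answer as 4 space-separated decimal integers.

Answer: 3 2 3 1

Derivation:
  byte[0]=0xCA cont=1 payload=0x4A=74: acc |= 74<<0 -> acc=74 shift=7
  byte[1]=0xEA cont=1 payload=0x6A=106: acc |= 106<<7 -> acc=13642 shift=14
  byte[2]=0x22 cont=0 payload=0x22=34: acc |= 34<<14 -> acc=570698 shift=21 [end]
Varint 1: bytes[0:3] = CA EA 22 -> value 570698 (3 byte(s))
  byte[3]=0xFC cont=1 payload=0x7C=124: acc |= 124<<0 -> acc=124 shift=7
  byte[4]=0x1A cont=0 payload=0x1A=26: acc |= 26<<7 -> acc=3452 shift=14 [end]
Varint 2: bytes[3:5] = FC 1A -> value 3452 (2 byte(s))
  byte[5]=0x93 cont=1 payload=0x13=19: acc |= 19<<0 -> acc=19 shift=7
  byte[6]=0xA1 cont=1 payload=0x21=33: acc |= 33<<7 -> acc=4243 shift=14
  byte[7]=0x13 cont=0 payload=0x13=19: acc |= 19<<14 -> acc=315539 shift=21 [end]
Varint 3: bytes[5:8] = 93 A1 13 -> value 315539 (3 byte(s))
  byte[8]=0x65 cont=0 payload=0x65=101: acc |= 101<<0 -> acc=101 shift=7 [end]
Varint 4: bytes[8:9] = 65 -> value 101 (1 byte(s))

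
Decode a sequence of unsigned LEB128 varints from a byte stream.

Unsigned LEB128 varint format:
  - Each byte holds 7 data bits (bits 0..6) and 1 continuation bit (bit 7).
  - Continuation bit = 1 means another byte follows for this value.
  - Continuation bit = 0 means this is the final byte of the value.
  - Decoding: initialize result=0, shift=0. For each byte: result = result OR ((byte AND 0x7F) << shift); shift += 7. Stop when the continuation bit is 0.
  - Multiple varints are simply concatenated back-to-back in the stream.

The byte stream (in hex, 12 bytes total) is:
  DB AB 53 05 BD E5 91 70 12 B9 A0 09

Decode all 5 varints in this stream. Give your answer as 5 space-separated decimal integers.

Answer: 1365467 5 235172541 18 151609

Derivation:
  byte[0]=0xDB cont=1 payload=0x5B=91: acc |= 91<<0 -> acc=91 shift=7
  byte[1]=0xAB cont=1 payload=0x2B=43: acc |= 43<<7 -> acc=5595 shift=14
  byte[2]=0x53 cont=0 payload=0x53=83: acc |= 83<<14 -> acc=1365467 shift=21 [end]
Varint 1: bytes[0:3] = DB AB 53 -> value 1365467 (3 byte(s))
  byte[3]=0x05 cont=0 payload=0x05=5: acc |= 5<<0 -> acc=5 shift=7 [end]
Varint 2: bytes[3:4] = 05 -> value 5 (1 byte(s))
  byte[4]=0xBD cont=1 payload=0x3D=61: acc |= 61<<0 -> acc=61 shift=7
  byte[5]=0xE5 cont=1 payload=0x65=101: acc |= 101<<7 -> acc=12989 shift=14
  byte[6]=0x91 cont=1 payload=0x11=17: acc |= 17<<14 -> acc=291517 shift=21
  byte[7]=0x70 cont=0 payload=0x70=112: acc |= 112<<21 -> acc=235172541 shift=28 [end]
Varint 3: bytes[4:8] = BD E5 91 70 -> value 235172541 (4 byte(s))
  byte[8]=0x12 cont=0 payload=0x12=18: acc |= 18<<0 -> acc=18 shift=7 [end]
Varint 4: bytes[8:9] = 12 -> value 18 (1 byte(s))
  byte[9]=0xB9 cont=1 payload=0x39=57: acc |= 57<<0 -> acc=57 shift=7
  byte[10]=0xA0 cont=1 payload=0x20=32: acc |= 32<<7 -> acc=4153 shift=14
  byte[11]=0x09 cont=0 payload=0x09=9: acc |= 9<<14 -> acc=151609 shift=21 [end]
Varint 5: bytes[9:12] = B9 A0 09 -> value 151609 (3 byte(s))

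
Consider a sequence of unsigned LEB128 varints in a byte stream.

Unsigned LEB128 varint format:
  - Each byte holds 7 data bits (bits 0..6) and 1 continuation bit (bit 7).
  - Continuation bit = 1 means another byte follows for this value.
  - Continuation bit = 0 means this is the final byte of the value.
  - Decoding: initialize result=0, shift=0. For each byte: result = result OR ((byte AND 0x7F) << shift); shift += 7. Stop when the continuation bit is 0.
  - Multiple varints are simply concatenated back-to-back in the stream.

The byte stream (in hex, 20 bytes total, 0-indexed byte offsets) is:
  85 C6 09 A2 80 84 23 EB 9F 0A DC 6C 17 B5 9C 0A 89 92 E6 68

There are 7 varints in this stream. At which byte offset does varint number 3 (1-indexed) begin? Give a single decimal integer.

  byte[0]=0x85 cont=1 payload=0x05=5: acc |= 5<<0 -> acc=5 shift=7
  byte[1]=0xC6 cont=1 payload=0x46=70: acc |= 70<<7 -> acc=8965 shift=14
  byte[2]=0x09 cont=0 payload=0x09=9: acc |= 9<<14 -> acc=156421 shift=21 [end]
Varint 1: bytes[0:3] = 85 C6 09 -> value 156421 (3 byte(s))
  byte[3]=0xA2 cont=1 payload=0x22=34: acc |= 34<<0 -> acc=34 shift=7
  byte[4]=0x80 cont=1 payload=0x00=0: acc |= 0<<7 -> acc=34 shift=14
  byte[5]=0x84 cont=1 payload=0x04=4: acc |= 4<<14 -> acc=65570 shift=21
  byte[6]=0x23 cont=0 payload=0x23=35: acc |= 35<<21 -> acc=73465890 shift=28 [end]
Varint 2: bytes[3:7] = A2 80 84 23 -> value 73465890 (4 byte(s))
  byte[7]=0xEB cont=1 payload=0x6B=107: acc |= 107<<0 -> acc=107 shift=7
  byte[8]=0x9F cont=1 payload=0x1F=31: acc |= 31<<7 -> acc=4075 shift=14
  byte[9]=0x0A cont=0 payload=0x0A=10: acc |= 10<<14 -> acc=167915 shift=21 [end]
Varint 3: bytes[7:10] = EB 9F 0A -> value 167915 (3 byte(s))
  byte[10]=0xDC cont=1 payload=0x5C=92: acc |= 92<<0 -> acc=92 shift=7
  byte[11]=0x6C cont=0 payload=0x6C=108: acc |= 108<<7 -> acc=13916 shift=14 [end]
Varint 4: bytes[10:12] = DC 6C -> value 13916 (2 byte(s))
  byte[12]=0x17 cont=0 payload=0x17=23: acc |= 23<<0 -> acc=23 shift=7 [end]
Varint 5: bytes[12:13] = 17 -> value 23 (1 byte(s))
  byte[13]=0xB5 cont=1 payload=0x35=53: acc |= 53<<0 -> acc=53 shift=7
  byte[14]=0x9C cont=1 payload=0x1C=28: acc |= 28<<7 -> acc=3637 shift=14
  byte[15]=0x0A cont=0 payload=0x0A=10: acc |= 10<<14 -> acc=167477 shift=21 [end]
Varint 6: bytes[13:16] = B5 9C 0A -> value 167477 (3 byte(s))
  byte[16]=0x89 cont=1 payload=0x09=9: acc |= 9<<0 -> acc=9 shift=7
  byte[17]=0x92 cont=1 payload=0x12=18: acc |= 18<<7 -> acc=2313 shift=14
  byte[18]=0xE6 cont=1 payload=0x66=102: acc |= 102<<14 -> acc=1673481 shift=21
  byte[19]=0x68 cont=0 payload=0x68=104: acc |= 104<<21 -> acc=219777289 shift=28 [end]
Varint 7: bytes[16:20] = 89 92 E6 68 -> value 219777289 (4 byte(s))

Answer: 7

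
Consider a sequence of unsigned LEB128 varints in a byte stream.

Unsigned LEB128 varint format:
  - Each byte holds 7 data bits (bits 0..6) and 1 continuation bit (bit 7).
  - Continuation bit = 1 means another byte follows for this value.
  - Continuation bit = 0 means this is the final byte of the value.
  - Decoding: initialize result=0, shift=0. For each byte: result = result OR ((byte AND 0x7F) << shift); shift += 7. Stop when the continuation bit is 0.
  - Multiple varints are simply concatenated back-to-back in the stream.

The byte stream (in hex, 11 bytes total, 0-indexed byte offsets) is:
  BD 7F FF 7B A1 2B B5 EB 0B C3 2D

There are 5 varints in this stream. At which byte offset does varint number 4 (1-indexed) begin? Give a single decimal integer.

  byte[0]=0xBD cont=1 payload=0x3D=61: acc |= 61<<0 -> acc=61 shift=7
  byte[1]=0x7F cont=0 payload=0x7F=127: acc |= 127<<7 -> acc=16317 shift=14 [end]
Varint 1: bytes[0:2] = BD 7F -> value 16317 (2 byte(s))
  byte[2]=0xFF cont=1 payload=0x7F=127: acc |= 127<<0 -> acc=127 shift=7
  byte[3]=0x7B cont=0 payload=0x7B=123: acc |= 123<<7 -> acc=15871 shift=14 [end]
Varint 2: bytes[2:4] = FF 7B -> value 15871 (2 byte(s))
  byte[4]=0xA1 cont=1 payload=0x21=33: acc |= 33<<0 -> acc=33 shift=7
  byte[5]=0x2B cont=0 payload=0x2B=43: acc |= 43<<7 -> acc=5537 shift=14 [end]
Varint 3: bytes[4:6] = A1 2B -> value 5537 (2 byte(s))
  byte[6]=0xB5 cont=1 payload=0x35=53: acc |= 53<<0 -> acc=53 shift=7
  byte[7]=0xEB cont=1 payload=0x6B=107: acc |= 107<<7 -> acc=13749 shift=14
  byte[8]=0x0B cont=0 payload=0x0B=11: acc |= 11<<14 -> acc=193973 shift=21 [end]
Varint 4: bytes[6:9] = B5 EB 0B -> value 193973 (3 byte(s))
  byte[9]=0xC3 cont=1 payload=0x43=67: acc |= 67<<0 -> acc=67 shift=7
  byte[10]=0x2D cont=0 payload=0x2D=45: acc |= 45<<7 -> acc=5827 shift=14 [end]
Varint 5: bytes[9:11] = C3 2D -> value 5827 (2 byte(s))

Answer: 6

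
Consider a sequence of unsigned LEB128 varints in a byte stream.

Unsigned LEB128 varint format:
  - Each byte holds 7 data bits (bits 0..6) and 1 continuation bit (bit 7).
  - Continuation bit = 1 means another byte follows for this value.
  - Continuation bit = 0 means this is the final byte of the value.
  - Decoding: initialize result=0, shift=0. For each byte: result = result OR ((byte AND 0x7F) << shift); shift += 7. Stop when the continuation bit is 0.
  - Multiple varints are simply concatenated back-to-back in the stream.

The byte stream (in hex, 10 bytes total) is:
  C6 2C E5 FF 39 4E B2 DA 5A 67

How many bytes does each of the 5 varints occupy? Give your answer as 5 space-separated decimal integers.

Answer: 2 3 1 3 1

Derivation:
  byte[0]=0xC6 cont=1 payload=0x46=70: acc |= 70<<0 -> acc=70 shift=7
  byte[1]=0x2C cont=0 payload=0x2C=44: acc |= 44<<7 -> acc=5702 shift=14 [end]
Varint 1: bytes[0:2] = C6 2C -> value 5702 (2 byte(s))
  byte[2]=0xE5 cont=1 payload=0x65=101: acc |= 101<<0 -> acc=101 shift=7
  byte[3]=0xFF cont=1 payload=0x7F=127: acc |= 127<<7 -> acc=16357 shift=14
  byte[4]=0x39 cont=0 payload=0x39=57: acc |= 57<<14 -> acc=950245 shift=21 [end]
Varint 2: bytes[2:5] = E5 FF 39 -> value 950245 (3 byte(s))
  byte[5]=0x4E cont=0 payload=0x4E=78: acc |= 78<<0 -> acc=78 shift=7 [end]
Varint 3: bytes[5:6] = 4E -> value 78 (1 byte(s))
  byte[6]=0xB2 cont=1 payload=0x32=50: acc |= 50<<0 -> acc=50 shift=7
  byte[7]=0xDA cont=1 payload=0x5A=90: acc |= 90<<7 -> acc=11570 shift=14
  byte[8]=0x5A cont=0 payload=0x5A=90: acc |= 90<<14 -> acc=1486130 shift=21 [end]
Varint 4: bytes[6:9] = B2 DA 5A -> value 1486130 (3 byte(s))
  byte[9]=0x67 cont=0 payload=0x67=103: acc |= 103<<0 -> acc=103 shift=7 [end]
Varint 5: bytes[9:10] = 67 -> value 103 (1 byte(s))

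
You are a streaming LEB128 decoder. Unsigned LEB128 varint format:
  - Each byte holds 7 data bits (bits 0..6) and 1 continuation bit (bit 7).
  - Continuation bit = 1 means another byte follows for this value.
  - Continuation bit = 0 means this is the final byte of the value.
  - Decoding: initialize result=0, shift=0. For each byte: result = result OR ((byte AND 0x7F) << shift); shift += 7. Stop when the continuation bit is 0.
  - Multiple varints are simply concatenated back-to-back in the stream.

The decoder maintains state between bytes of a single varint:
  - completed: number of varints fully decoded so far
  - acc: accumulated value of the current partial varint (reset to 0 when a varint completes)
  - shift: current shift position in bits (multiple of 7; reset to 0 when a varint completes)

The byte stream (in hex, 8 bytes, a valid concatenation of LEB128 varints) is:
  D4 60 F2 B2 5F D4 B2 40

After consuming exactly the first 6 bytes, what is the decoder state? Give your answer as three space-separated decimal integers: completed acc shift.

Answer: 2 84 7

Derivation:
byte[0]=0xD4 cont=1 payload=0x54: acc |= 84<<0 -> completed=0 acc=84 shift=7
byte[1]=0x60 cont=0 payload=0x60: varint #1 complete (value=12372); reset -> completed=1 acc=0 shift=0
byte[2]=0xF2 cont=1 payload=0x72: acc |= 114<<0 -> completed=1 acc=114 shift=7
byte[3]=0xB2 cont=1 payload=0x32: acc |= 50<<7 -> completed=1 acc=6514 shift=14
byte[4]=0x5F cont=0 payload=0x5F: varint #2 complete (value=1562994); reset -> completed=2 acc=0 shift=0
byte[5]=0xD4 cont=1 payload=0x54: acc |= 84<<0 -> completed=2 acc=84 shift=7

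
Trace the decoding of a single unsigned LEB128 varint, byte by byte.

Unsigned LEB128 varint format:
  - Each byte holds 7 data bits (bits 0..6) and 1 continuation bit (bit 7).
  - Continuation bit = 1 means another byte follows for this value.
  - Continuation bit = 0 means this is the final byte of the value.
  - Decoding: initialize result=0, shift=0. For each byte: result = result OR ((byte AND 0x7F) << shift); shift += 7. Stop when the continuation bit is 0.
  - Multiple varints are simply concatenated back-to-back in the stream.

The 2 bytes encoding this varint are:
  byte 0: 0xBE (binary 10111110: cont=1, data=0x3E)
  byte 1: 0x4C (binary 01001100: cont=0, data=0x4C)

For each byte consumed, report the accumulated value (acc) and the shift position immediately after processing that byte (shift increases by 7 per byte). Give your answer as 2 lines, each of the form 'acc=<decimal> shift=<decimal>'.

byte 0=0xBE: payload=0x3E=62, contrib = 62<<0 = 62; acc -> 62, shift -> 7
byte 1=0x4C: payload=0x4C=76, contrib = 76<<7 = 9728; acc -> 9790, shift -> 14

Answer: acc=62 shift=7
acc=9790 shift=14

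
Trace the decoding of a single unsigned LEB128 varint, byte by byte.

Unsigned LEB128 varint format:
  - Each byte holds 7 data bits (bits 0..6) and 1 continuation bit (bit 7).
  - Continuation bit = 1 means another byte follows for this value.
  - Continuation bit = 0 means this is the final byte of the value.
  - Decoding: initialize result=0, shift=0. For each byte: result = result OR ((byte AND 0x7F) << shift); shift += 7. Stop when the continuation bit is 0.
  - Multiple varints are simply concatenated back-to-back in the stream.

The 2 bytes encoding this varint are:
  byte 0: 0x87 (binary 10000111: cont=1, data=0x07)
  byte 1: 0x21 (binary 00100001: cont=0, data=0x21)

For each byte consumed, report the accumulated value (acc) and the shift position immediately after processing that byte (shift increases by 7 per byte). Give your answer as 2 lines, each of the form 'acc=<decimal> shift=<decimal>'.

byte 0=0x87: payload=0x07=7, contrib = 7<<0 = 7; acc -> 7, shift -> 7
byte 1=0x21: payload=0x21=33, contrib = 33<<7 = 4224; acc -> 4231, shift -> 14

Answer: acc=7 shift=7
acc=4231 shift=14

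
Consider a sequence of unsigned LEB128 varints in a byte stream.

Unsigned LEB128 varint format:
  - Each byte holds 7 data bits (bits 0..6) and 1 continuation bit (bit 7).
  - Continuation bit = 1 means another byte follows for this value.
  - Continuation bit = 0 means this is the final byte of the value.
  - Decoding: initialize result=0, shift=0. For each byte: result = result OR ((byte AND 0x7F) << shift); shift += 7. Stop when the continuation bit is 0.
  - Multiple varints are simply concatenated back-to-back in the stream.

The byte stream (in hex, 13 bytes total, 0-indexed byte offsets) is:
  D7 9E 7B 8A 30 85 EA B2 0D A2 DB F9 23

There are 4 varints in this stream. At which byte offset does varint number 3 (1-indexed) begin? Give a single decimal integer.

Answer: 5

Derivation:
  byte[0]=0xD7 cont=1 payload=0x57=87: acc |= 87<<0 -> acc=87 shift=7
  byte[1]=0x9E cont=1 payload=0x1E=30: acc |= 30<<7 -> acc=3927 shift=14
  byte[2]=0x7B cont=0 payload=0x7B=123: acc |= 123<<14 -> acc=2019159 shift=21 [end]
Varint 1: bytes[0:3] = D7 9E 7B -> value 2019159 (3 byte(s))
  byte[3]=0x8A cont=1 payload=0x0A=10: acc |= 10<<0 -> acc=10 shift=7
  byte[4]=0x30 cont=0 payload=0x30=48: acc |= 48<<7 -> acc=6154 shift=14 [end]
Varint 2: bytes[3:5] = 8A 30 -> value 6154 (2 byte(s))
  byte[5]=0x85 cont=1 payload=0x05=5: acc |= 5<<0 -> acc=5 shift=7
  byte[6]=0xEA cont=1 payload=0x6A=106: acc |= 106<<7 -> acc=13573 shift=14
  byte[7]=0xB2 cont=1 payload=0x32=50: acc |= 50<<14 -> acc=832773 shift=21
  byte[8]=0x0D cont=0 payload=0x0D=13: acc |= 13<<21 -> acc=28095749 shift=28 [end]
Varint 3: bytes[5:9] = 85 EA B2 0D -> value 28095749 (4 byte(s))
  byte[9]=0xA2 cont=1 payload=0x22=34: acc |= 34<<0 -> acc=34 shift=7
  byte[10]=0xDB cont=1 payload=0x5B=91: acc |= 91<<7 -> acc=11682 shift=14
  byte[11]=0xF9 cont=1 payload=0x79=121: acc |= 121<<14 -> acc=1994146 shift=21
  byte[12]=0x23 cont=0 payload=0x23=35: acc |= 35<<21 -> acc=75394466 shift=28 [end]
Varint 4: bytes[9:13] = A2 DB F9 23 -> value 75394466 (4 byte(s))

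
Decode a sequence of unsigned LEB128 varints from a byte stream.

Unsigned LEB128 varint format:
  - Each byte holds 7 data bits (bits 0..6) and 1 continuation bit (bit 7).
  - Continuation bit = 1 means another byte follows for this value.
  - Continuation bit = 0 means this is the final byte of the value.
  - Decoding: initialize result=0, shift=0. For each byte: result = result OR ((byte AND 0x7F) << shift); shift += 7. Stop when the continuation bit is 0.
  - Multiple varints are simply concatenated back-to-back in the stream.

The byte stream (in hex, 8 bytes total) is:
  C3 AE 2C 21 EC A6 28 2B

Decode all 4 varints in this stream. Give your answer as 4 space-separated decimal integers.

  byte[0]=0xC3 cont=1 payload=0x43=67: acc |= 67<<0 -> acc=67 shift=7
  byte[1]=0xAE cont=1 payload=0x2E=46: acc |= 46<<7 -> acc=5955 shift=14
  byte[2]=0x2C cont=0 payload=0x2C=44: acc |= 44<<14 -> acc=726851 shift=21 [end]
Varint 1: bytes[0:3] = C3 AE 2C -> value 726851 (3 byte(s))
  byte[3]=0x21 cont=0 payload=0x21=33: acc |= 33<<0 -> acc=33 shift=7 [end]
Varint 2: bytes[3:4] = 21 -> value 33 (1 byte(s))
  byte[4]=0xEC cont=1 payload=0x6C=108: acc |= 108<<0 -> acc=108 shift=7
  byte[5]=0xA6 cont=1 payload=0x26=38: acc |= 38<<7 -> acc=4972 shift=14
  byte[6]=0x28 cont=0 payload=0x28=40: acc |= 40<<14 -> acc=660332 shift=21 [end]
Varint 3: bytes[4:7] = EC A6 28 -> value 660332 (3 byte(s))
  byte[7]=0x2B cont=0 payload=0x2B=43: acc |= 43<<0 -> acc=43 shift=7 [end]
Varint 4: bytes[7:8] = 2B -> value 43 (1 byte(s))

Answer: 726851 33 660332 43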